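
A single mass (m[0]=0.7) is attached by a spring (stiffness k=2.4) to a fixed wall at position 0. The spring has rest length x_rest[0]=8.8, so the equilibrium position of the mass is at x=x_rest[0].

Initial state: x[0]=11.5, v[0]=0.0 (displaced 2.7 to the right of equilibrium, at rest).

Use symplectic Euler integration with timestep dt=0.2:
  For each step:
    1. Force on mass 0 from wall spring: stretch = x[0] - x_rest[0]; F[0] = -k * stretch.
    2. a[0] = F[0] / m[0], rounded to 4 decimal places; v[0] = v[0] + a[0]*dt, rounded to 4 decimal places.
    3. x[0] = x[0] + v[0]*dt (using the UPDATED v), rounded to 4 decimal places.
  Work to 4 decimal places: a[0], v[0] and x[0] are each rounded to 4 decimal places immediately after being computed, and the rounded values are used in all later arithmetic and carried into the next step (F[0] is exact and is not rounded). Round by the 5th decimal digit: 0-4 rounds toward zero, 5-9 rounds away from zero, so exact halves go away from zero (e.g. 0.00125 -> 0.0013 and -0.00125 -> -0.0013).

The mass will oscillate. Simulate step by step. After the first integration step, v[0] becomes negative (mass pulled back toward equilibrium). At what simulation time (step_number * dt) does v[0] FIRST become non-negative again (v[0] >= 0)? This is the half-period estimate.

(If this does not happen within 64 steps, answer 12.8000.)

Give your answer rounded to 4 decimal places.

Answer: 1.8000

Derivation:
Step 0: x=[11.5000] v=[0.0000]
Step 1: x=[11.1297] v=[-1.8514]
Step 2: x=[10.4399] v=[-3.4489]
Step 3: x=[9.5252] v=[-4.5734]
Step 4: x=[8.5111] v=[-5.0707]
Step 5: x=[7.5366] v=[-4.8726]
Step 6: x=[6.7353] v=[-4.0063]
Step 7: x=[6.2172] v=[-2.5905]
Step 8: x=[6.0533] v=[-0.8194]
Step 9: x=[6.2661] v=[1.0641]
First v>=0 after going negative at step 9, time=1.8000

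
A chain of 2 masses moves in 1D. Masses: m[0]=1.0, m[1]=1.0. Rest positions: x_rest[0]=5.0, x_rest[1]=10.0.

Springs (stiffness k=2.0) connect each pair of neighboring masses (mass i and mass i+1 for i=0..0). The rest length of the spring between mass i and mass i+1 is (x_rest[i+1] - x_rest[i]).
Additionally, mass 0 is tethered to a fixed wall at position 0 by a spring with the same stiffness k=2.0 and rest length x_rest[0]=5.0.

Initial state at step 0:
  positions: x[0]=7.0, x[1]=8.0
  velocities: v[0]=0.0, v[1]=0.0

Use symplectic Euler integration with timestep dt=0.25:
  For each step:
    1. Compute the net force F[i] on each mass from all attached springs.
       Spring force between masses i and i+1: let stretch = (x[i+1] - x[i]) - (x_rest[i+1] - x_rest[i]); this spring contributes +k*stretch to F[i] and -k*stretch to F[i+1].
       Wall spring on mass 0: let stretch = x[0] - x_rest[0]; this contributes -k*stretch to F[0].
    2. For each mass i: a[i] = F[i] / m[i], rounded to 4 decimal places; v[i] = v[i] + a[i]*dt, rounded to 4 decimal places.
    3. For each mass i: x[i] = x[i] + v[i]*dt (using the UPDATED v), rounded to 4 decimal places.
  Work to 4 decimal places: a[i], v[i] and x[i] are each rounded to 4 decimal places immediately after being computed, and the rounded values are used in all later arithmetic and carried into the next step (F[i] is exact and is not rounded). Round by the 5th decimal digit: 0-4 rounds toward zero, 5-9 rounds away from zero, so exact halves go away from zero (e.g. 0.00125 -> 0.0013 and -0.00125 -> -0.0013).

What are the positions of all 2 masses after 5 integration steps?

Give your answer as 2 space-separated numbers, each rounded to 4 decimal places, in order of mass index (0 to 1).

Answer: 2.4361 11.3092

Derivation:
Step 0: x=[7.0000 8.0000] v=[0.0000 0.0000]
Step 1: x=[6.2500 8.5000] v=[-3.0000 2.0000]
Step 2: x=[5.0000 9.3438] v=[-5.0000 3.3750]
Step 3: x=[3.6680 10.2696] v=[-5.3281 3.7031]
Step 4: x=[2.7027 10.9952] v=[-3.8613 2.9023]
Step 5: x=[2.4361 11.3092] v=[-1.0664 1.2561]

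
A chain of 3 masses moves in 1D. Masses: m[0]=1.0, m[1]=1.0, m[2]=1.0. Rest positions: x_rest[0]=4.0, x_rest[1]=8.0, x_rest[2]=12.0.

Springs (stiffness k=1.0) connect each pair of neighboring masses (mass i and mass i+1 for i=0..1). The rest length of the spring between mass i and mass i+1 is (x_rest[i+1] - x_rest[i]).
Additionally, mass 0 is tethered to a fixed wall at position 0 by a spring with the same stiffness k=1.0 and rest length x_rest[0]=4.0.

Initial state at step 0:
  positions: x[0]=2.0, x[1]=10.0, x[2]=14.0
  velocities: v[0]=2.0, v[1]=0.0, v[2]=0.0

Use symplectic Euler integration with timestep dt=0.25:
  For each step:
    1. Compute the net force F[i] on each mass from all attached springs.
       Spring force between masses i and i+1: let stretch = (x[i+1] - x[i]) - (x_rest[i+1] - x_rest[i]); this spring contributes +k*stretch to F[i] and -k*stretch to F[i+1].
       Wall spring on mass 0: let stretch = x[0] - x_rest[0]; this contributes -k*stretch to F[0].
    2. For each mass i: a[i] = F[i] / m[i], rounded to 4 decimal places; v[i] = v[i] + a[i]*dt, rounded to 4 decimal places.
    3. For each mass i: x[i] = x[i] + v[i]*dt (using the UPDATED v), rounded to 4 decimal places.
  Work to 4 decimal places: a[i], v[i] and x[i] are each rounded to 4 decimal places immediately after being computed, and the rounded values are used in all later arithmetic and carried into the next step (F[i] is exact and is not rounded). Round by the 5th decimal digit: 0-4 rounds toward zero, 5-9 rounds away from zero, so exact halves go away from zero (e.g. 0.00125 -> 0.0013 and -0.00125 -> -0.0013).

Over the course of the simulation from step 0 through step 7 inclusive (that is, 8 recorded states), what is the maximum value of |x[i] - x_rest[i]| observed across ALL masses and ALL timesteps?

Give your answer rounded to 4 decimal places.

Step 0: x=[2.0000 10.0000 14.0000] v=[2.0000 0.0000 0.0000]
Step 1: x=[2.8750 9.7500 14.0000] v=[3.5000 -1.0000 0.0000]
Step 2: x=[4.0000 9.3359 13.9844] v=[4.5000 -1.6563 -0.0625]
Step 3: x=[5.2085 8.8789 13.9283] v=[4.8340 -1.8282 -0.2246]
Step 4: x=[6.3209 8.5080 13.8066] v=[4.4495 -1.4835 -0.4870]
Step 5: x=[7.1749 8.3316 13.6037] v=[3.4161 -0.7056 -0.8117]
Step 6: x=[7.6528 8.4124 13.3213] v=[1.9116 0.3233 -1.1297]
Step 7: x=[7.6999 8.7526 12.9821] v=[0.1883 1.3606 -1.3569]
Max displacement = 3.6999

Answer: 3.6999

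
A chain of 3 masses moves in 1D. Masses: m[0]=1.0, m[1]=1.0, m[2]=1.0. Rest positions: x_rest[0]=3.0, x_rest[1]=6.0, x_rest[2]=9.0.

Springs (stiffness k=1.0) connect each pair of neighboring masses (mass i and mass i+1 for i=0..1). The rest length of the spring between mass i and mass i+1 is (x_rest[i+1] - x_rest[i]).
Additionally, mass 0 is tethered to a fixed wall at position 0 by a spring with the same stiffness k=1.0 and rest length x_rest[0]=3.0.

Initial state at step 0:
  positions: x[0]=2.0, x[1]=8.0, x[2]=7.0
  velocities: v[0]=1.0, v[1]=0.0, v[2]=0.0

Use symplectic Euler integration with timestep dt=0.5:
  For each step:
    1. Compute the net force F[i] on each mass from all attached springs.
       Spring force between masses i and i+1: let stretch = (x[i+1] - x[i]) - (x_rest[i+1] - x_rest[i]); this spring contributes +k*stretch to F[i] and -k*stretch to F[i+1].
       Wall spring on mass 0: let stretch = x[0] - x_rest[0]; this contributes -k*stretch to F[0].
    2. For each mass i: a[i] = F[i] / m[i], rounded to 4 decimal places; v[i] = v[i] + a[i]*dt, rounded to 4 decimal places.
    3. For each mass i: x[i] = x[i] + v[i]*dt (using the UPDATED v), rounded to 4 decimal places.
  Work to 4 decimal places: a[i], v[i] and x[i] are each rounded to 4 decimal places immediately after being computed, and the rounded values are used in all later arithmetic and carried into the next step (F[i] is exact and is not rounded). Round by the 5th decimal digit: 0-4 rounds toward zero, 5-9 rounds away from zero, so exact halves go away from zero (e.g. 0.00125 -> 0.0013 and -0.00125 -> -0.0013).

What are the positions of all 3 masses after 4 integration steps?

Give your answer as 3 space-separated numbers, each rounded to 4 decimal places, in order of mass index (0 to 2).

Step 0: x=[2.0000 8.0000 7.0000] v=[1.0000 0.0000 0.0000]
Step 1: x=[3.5000 6.2500 8.0000] v=[3.0000 -3.5000 2.0000]
Step 2: x=[4.8125 4.2500 9.3125] v=[2.6250 -4.0000 2.6250]
Step 3: x=[4.7813 3.6563 10.1094] v=[-0.0625 -1.1875 1.5938]
Step 4: x=[3.2735 4.9571 10.0430] v=[-3.0157 2.6016 -0.1328]

Answer: 3.2735 4.9571 10.0430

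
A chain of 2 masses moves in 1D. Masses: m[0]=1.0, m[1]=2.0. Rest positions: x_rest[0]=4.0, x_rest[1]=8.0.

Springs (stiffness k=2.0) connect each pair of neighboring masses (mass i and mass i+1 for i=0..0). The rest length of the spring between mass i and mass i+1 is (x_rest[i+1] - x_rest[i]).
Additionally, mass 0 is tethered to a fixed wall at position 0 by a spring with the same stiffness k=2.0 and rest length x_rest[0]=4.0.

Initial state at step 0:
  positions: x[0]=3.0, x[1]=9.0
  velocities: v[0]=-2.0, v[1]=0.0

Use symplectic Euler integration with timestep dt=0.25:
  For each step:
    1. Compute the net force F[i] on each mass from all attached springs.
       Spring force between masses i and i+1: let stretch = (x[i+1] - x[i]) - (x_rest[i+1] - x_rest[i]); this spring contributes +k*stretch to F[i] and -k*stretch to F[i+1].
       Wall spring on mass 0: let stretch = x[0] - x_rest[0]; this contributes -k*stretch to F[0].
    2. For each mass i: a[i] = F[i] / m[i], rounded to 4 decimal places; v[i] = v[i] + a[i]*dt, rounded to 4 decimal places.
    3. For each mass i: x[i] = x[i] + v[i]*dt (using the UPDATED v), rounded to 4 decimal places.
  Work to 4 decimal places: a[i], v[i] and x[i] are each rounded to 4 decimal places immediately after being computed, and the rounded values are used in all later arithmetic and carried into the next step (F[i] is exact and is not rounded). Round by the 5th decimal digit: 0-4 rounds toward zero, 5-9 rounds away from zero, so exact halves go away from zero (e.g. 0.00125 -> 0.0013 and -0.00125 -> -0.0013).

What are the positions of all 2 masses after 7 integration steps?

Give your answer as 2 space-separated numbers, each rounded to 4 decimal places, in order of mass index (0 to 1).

Step 0: x=[3.0000 9.0000] v=[-2.0000 0.0000]
Step 1: x=[2.8750 8.8750] v=[-0.5000 -0.5000]
Step 2: x=[3.1406 8.6250] v=[1.0625 -1.0000]
Step 3: x=[3.6992 8.2822] v=[2.2344 -1.3711]
Step 4: x=[4.3683 7.9030] v=[2.6763 -1.5169]
Step 5: x=[4.9332 7.5529] v=[2.2595 -1.4006]
Step 6: x=[5.2089 7.2890] v=[1.1028 -1.0555]
Step 7: x=[5.0935 7.1451] v=[-0.4616 -0.5755]

Answer: 5.0935 7.1451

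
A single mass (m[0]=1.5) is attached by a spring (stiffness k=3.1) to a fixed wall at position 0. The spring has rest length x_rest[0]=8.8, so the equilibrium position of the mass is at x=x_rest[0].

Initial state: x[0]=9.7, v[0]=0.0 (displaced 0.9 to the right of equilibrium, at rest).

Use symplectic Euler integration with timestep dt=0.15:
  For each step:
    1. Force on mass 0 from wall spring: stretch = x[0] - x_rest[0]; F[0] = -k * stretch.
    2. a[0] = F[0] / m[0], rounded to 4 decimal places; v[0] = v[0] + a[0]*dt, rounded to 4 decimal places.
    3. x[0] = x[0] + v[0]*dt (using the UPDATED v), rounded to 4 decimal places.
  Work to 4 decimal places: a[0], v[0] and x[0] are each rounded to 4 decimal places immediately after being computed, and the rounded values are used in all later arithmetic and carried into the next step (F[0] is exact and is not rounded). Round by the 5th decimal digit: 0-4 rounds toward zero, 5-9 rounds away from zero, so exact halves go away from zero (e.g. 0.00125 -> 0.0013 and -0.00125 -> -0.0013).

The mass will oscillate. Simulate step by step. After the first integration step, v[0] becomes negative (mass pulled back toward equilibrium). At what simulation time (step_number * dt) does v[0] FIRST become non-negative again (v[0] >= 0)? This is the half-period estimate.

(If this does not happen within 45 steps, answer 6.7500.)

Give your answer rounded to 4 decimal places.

Answer: 2.2500

Derivation:
Step 0: x=[9.7000] v=[0.0000]
Step 1: x=[9.6582] v=[-0.2790]
Step 2: x=[9.5765] v=[-0.5450]
Step 3: x=[9.4586] v=[-0.7857]
Step 4: x=[9.3101] v=[-0.9899]
Step 5: x=[9.1379] v=[-1.1480]
Step 6: x=[8.9500] v=[-1.2527]
Step 7: x=[8.7551] v=[-1.2992]
Step 8: x=[8.5623] v=[-1.2853]
Step 9: x=[8.3806] v=[-1.2116]
Step 10: x=[8.2184] v=[-1.0816]
Step 11: x=[8.0832] v=[-0.9013]
Step 12: x=[7.9813] v=[-0.6791]
Step 13: x=[7.9175] v=[-0.4253]
Step 14: x=[7.8947] v=[-0.1517]
Step 15: x=[7.9141] v=[0.1290]
First v>=0 after going negative at step 15, time=2.2500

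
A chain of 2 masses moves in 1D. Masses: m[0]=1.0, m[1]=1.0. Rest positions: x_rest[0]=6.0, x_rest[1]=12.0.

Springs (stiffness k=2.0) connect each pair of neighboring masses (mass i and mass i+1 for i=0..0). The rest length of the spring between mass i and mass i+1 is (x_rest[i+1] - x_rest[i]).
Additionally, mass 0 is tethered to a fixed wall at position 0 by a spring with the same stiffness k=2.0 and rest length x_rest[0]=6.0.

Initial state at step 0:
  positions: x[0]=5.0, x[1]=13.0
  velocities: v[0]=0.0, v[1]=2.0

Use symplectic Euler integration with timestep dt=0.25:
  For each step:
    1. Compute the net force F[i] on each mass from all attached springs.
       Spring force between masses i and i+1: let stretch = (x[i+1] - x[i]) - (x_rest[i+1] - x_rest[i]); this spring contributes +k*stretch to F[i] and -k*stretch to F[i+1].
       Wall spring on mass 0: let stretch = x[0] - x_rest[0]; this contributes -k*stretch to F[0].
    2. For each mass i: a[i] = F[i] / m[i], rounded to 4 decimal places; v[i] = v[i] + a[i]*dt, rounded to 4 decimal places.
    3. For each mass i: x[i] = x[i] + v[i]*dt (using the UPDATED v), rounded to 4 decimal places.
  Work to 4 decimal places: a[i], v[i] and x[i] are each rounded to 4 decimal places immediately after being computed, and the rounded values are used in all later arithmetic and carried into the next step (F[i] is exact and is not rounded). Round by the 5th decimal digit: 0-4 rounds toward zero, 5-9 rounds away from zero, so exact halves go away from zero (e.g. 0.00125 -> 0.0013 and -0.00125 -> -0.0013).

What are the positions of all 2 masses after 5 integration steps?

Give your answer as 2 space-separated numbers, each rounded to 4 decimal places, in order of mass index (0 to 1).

Step 0: x=[5.0000 13.0000] v=[0.0000 2.0000]
Step 1: x=[5.3750 13.2500] v=[1.5000 1.0000]
Step 2: x=[6.0625 13.2656] v=[2.7500 0.0625]
Step 3: x=[6.8926 13.1308] v=[3.3203 -0.5391]
Step 4: x=[7.6409 12.9663] v=[2.9931 -0.6582]
Step 5: x=[8.0998 12.8861] v=[1.8354 -0.3209]

Answer: 8.0998 12.8861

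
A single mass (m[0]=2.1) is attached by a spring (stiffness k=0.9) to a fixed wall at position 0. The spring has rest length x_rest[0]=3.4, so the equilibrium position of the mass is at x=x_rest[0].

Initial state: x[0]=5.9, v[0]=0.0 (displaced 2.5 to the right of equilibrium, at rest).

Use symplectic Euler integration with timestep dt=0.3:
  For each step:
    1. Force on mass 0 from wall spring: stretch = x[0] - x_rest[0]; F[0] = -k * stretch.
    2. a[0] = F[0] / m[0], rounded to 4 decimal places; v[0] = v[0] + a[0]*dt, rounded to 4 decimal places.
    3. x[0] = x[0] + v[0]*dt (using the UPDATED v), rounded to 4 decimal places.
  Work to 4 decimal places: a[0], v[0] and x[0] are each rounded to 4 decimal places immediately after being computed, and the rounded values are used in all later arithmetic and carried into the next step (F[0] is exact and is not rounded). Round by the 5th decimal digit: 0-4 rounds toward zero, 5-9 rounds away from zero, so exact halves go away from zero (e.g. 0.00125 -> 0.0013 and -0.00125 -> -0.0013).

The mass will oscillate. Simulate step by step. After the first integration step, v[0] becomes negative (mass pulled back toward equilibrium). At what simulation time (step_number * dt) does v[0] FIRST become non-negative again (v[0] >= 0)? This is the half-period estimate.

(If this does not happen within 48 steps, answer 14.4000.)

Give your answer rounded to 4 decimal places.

Answer: 4.8000

Derivation:
Step 0: x=[5.9000] v=[0.0000]
Step 1: x=[5.8036] v=[-0.3214]
Step 2: x=[5.6145] v=[-0.6304]
Step 3: x=[5.3400] v=[-0.9151]
Step 4: x=[4.9907] v=[-1.1645]
Step 5: x=[4.5800] v=[-1.3690]
Step 6: x=[4.1238] v=[-1.5207]
Step 7: x=[3.6397] v=[-1.6138]
Step 8: x=[3.1463] v=[-1.6446]
Step 9: x=[2.6627] v=[-1.6120]
Step 10: x=[2.2075] v=[-1.5172]
Step 11: x=[1.7983] v=[-1.3639]
Step 12: x=[1.4509] v=[-1.1580]
Step 13: x=[1.1787] v=[-0.9074]
Step 14: x=[0.9922] v=[-0.6218]
Step 15: x=[0.8985] v=[-0.3122]
Step 16: x=[0.9013] v=[0.0094]
First v>=0 after going negative at step 16, time=4.8000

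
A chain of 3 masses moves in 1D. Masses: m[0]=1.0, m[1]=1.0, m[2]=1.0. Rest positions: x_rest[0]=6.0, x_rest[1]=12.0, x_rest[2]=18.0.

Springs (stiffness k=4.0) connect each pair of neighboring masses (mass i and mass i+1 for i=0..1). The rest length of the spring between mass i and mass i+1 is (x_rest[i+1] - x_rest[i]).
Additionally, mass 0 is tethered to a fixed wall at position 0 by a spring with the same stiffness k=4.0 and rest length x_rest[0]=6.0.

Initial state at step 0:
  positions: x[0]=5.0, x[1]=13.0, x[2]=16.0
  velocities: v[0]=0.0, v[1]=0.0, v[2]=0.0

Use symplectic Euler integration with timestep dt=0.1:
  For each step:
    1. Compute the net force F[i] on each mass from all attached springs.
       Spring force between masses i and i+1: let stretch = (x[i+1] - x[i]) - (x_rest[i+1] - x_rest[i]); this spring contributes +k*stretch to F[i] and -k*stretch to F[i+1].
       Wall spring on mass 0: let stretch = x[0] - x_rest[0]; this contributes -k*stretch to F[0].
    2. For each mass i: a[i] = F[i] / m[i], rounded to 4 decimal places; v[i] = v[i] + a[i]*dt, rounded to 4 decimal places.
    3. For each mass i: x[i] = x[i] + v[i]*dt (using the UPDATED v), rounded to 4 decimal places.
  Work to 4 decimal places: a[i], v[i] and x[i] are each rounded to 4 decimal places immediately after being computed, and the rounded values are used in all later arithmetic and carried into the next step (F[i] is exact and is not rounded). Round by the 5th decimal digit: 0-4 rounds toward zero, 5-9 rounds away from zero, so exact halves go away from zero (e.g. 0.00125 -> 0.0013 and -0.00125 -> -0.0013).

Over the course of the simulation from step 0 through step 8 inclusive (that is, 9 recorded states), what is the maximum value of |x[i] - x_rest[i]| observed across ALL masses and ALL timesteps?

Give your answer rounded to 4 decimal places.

Answer: 2.1391

Derivation:
Step 0: x=[5.0000 13.0000 16.0000] v=[0.0000 0.0000 0.0000]
Step 1: x=[5.1200 12.8000 16.1200] v=[1.2000 -2.0000 1.2000]
Step 2: x=[5.3424 12.4256 16.3472] v=[2.2240 -3.7440 2.2720]
Step 3: x=[5.6344 11.9247 16.6575] v=[2.9203 -5.0086 3.1034]
Step 4: x=[5.9527 11.3615 17.0185] v=[3.1827 -5.6316 3.6103]
Step 5: x=[6.2492 10.8083 17.3933] v=[2.9651 -5.5323 3.7475]
Step 6: x=[6.4781 10.3361 17.7447] v=[2.2891 -4.7219 3.5135]
Step 7: x=[6.6022 10.0059 18.0397] v=[1.2411 -3.3017 2.9501]
Step 8: x=[6.5984 9.8609 18.2534] v=[-0.0383 -1.4497 2.1366]
Max displacement = 2.1391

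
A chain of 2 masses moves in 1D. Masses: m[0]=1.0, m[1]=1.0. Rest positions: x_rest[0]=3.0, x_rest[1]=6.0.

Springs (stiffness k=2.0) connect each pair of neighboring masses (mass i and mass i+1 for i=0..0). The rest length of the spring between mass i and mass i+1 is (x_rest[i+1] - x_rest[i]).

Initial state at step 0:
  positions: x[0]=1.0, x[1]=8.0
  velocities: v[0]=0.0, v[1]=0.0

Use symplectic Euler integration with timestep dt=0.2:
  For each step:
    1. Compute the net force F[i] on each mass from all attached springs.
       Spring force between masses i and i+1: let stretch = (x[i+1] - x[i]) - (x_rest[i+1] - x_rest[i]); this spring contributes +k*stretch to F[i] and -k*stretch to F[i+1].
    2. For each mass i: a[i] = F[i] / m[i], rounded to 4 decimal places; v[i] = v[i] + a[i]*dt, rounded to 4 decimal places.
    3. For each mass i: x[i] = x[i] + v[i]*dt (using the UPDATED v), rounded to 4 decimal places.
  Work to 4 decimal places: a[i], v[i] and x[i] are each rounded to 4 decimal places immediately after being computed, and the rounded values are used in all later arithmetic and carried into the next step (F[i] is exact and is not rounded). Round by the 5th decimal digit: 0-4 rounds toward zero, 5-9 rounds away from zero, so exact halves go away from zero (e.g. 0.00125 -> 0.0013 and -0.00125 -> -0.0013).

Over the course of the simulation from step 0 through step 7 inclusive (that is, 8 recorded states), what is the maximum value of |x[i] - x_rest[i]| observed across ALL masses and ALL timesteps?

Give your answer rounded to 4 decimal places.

Answer: 2.0263

Derivation:
Step 0: x=[1.0000 8.0000] v=[0.0000 0.0000]
Step 1: x=[1.3200 7.6800] v=[1.6000 -1.6000]
Step 2: x=[1.9088 7.0912] v=[2.9440 -2.9440]
Step 3: x=[2.6722 6.3278] v=[3.8170 -3.8170]
Step 4: x=[3.4880 5.5120] v=[4.0792 -4.0792]
Step 5: x=[4.2258 4.7742] v=[3.6888 -3.6888]
Step 6: x=[4.7674 4.2326] v=[2.7082 -2.7082]
Step 7: x=[5.0263 3.9737] v=[1.2943 -1.2943]
Max displacement = 2.0263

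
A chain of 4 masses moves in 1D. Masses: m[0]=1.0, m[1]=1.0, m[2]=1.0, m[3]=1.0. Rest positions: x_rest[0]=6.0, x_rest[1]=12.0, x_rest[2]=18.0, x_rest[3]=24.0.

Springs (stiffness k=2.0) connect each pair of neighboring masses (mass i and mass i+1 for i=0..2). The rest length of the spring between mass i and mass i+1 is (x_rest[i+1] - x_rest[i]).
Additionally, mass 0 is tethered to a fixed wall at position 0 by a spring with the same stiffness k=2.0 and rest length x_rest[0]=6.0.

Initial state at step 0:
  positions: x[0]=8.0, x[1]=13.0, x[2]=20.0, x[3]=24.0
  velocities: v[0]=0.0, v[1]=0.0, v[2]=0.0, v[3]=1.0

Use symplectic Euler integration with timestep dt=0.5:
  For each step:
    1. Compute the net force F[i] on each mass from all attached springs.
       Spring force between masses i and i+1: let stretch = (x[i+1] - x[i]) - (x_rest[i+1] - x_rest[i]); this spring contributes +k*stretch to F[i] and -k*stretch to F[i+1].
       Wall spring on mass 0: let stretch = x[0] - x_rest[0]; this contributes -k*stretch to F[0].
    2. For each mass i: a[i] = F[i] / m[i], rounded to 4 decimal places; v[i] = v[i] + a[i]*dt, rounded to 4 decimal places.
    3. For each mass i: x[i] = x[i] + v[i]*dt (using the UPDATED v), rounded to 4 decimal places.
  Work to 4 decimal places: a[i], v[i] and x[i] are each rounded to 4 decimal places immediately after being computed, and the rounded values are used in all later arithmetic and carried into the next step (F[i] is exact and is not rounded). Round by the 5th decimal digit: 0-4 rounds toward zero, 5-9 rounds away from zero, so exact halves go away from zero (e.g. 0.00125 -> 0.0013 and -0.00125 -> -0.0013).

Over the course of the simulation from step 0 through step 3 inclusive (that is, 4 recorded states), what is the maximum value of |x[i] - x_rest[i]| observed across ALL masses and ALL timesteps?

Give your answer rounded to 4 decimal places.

Step 0: x=[8.0000 13.0000 20.0000 24.0000] v=[0.0000 0.0000 0.0000 1.0000]
Step 1: x=[6.5000 14.0000 18.5000 25.5000] v=[-3.0000 2.0000 -3.0000 3.0000]
Step 2: x=[5.5000 13.5000 18.2500 26.5000] v=[-2.0000 -1.0000 -0.5000 2.0000]
Step 3: x=[5.7500 11.3750 19.7500 26.3750] v=[0.5000 -4.2500 3.0000 -0.2500]
Max displacement = 2.5000

Answer: 2.5000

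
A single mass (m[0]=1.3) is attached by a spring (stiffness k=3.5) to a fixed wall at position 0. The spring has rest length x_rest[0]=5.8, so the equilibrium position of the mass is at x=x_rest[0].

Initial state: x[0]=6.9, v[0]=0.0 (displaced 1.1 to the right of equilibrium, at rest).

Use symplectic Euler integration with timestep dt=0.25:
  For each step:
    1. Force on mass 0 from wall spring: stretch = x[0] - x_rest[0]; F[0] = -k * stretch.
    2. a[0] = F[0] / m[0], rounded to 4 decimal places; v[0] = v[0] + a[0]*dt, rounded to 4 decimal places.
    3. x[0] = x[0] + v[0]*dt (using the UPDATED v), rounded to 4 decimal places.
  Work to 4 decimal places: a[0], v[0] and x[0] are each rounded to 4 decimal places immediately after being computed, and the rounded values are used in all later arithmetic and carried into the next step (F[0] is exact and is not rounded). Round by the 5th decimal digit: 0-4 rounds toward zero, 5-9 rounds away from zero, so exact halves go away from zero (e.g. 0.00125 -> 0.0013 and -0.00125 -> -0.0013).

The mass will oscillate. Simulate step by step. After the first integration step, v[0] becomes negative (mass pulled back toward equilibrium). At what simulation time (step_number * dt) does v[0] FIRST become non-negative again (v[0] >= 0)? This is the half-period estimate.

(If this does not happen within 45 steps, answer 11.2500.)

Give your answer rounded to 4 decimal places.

Answer: 2.0000

Derivation:
Step 0: x=[6.9000] v=[0.0000]
Step 1: x=[6.7149] v=[-0.7404]
Step 2: x=[6.3759] v=[-1.3562]
Step 3: x=[5.9400] v=[-1.7438]
Step 4: x=[5.4805] v=[-1.8380]
Step 5: x=[5.0748] v=[-1.6230]
Step 6: x=[4.7911] v=[-1.1349]
Step 7: x=[4.6772] v=[-0.4558]
Step 8: x=[4.7522] v=[0.2999]
First v>=0 after going negative at step 8, time=2.0000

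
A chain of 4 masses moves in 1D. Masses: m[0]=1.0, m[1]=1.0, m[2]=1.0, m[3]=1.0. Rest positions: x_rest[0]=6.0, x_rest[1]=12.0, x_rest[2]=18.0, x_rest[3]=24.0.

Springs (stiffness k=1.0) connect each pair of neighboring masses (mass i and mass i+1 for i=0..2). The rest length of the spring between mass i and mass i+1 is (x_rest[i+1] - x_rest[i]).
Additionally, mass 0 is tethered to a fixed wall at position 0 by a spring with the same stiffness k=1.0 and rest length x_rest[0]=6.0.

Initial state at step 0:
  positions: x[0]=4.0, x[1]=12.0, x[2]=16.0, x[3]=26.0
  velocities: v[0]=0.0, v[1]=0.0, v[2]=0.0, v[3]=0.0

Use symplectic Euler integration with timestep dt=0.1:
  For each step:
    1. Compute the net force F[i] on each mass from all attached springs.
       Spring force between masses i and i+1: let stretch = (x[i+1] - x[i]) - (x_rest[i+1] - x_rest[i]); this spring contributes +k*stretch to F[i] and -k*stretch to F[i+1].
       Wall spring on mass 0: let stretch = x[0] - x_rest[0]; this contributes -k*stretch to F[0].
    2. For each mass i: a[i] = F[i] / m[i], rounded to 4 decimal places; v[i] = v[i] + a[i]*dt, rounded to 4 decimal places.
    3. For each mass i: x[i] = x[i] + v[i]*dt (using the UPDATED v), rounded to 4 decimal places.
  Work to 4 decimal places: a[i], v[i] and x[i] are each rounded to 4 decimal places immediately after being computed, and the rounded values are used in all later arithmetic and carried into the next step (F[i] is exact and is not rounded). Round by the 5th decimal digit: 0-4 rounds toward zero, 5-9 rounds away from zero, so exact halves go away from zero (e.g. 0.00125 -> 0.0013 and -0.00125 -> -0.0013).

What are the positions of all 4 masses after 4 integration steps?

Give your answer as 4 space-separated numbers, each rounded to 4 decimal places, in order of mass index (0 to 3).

Step 0: x=[4.0000 12.0000 16.0000 26.0000] v=[0.0000 0.0000 0.0000 0.0000]
Step 1: x=[4.0400 11.9600 16.0600 25.9600] v=[0.4000 -0.4000 0.6000 -0.4000]
Step 2: x=[4.1188 11.8818 16.1780 25.8810] v=[0.7880 -0.7820 1.1800 -0.7900]
Step 3: x=[4.2340 11.7689 16.3501 25.7650] v=[1.1524 -1.1287 1.7207 -1.1603]
Step 4: x=[4.3823 11.6265 16.5705 25.6148] v=[1.4825 -1.4241 2.2041 -1.5018]

Answer: 4.3823 11.6265 16.5705 25.6148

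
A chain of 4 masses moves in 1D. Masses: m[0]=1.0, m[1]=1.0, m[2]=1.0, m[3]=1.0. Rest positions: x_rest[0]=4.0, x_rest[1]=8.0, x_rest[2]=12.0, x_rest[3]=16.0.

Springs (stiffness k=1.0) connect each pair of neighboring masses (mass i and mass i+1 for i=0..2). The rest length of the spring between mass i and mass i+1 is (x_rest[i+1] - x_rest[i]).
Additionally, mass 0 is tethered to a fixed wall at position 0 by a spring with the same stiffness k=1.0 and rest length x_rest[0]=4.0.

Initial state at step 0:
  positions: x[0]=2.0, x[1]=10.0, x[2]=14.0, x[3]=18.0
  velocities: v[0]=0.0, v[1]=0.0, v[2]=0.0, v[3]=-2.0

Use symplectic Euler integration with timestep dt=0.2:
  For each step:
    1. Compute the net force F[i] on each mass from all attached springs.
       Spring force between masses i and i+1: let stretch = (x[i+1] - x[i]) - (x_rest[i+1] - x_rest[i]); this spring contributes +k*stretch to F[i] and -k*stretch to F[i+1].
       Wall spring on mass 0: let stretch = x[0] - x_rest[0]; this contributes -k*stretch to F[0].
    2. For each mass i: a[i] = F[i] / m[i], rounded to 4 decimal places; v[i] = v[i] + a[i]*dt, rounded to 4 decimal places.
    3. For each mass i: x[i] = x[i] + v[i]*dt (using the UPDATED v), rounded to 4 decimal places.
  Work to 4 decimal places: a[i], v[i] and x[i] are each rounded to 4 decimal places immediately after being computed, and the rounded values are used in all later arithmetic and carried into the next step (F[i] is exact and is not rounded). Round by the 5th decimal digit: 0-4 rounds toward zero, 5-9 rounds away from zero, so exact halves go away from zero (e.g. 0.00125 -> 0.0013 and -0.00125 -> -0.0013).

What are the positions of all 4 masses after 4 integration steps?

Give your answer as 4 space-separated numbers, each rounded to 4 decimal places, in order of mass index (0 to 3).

Step 0: x=[2.0000 10.0000 14.0000 18.0000] v=[0.0000 0.0000 0.0000 -2.0000]
Step 1: x=[2.2400 9.8400 14.0000 17.6000] v=[1.2000 -0.8000 0.0000 -2.0000]
Step 2: x=[2.6944 9.5424 13.9776 17.2160] v=[2.2720 -1.4880 -0.1120 -1.9200]
Step 3: x=[3.3149 9.1483 13.9073 16.8625] v=[3.1027 -1.9706 -0.3514 -1.7677]
Step 4: x=[4.0362 8.7112 13.7649 16.5508] v=[3.6064 -2.1855 -0.7122 -1.5587]

Answer: 4.0362 8.7112 13.7649 16.5508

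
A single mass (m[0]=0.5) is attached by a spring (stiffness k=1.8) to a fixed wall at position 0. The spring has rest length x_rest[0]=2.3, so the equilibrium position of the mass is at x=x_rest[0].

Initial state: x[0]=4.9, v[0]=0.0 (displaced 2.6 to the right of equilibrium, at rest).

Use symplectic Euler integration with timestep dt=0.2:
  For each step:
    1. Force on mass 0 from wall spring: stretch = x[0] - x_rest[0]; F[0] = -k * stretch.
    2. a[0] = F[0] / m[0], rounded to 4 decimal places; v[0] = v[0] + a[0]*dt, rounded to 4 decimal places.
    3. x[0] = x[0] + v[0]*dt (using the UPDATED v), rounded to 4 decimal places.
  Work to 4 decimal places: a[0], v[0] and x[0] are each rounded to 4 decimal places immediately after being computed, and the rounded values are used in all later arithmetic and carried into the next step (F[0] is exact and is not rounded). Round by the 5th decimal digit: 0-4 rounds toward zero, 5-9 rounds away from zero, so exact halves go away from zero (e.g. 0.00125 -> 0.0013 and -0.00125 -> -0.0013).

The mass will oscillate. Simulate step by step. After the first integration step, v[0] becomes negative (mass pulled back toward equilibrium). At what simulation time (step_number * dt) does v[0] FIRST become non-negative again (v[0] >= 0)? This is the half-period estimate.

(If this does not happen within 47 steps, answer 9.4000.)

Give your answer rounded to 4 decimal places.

Step 0: x=[4.9000] v=[0.0000]
Step 1: x=[4.5256] v=[-1.8720]
Step 2: x=[3.8307] v=[-3.4744]
Step 3: x=[2.9154] v=[-4.5765]
Step 4: x=[1.9115] v=[-5.0196]
Step 5: x=[0.9635] v=[-4.7399]
Step 6: x=[0.2080] v=[-3.7776]
Step 7: x=[-0.2463] v=[-2.2714]
Step 8: x=[-0.3339] v=[-0.4381]
Step 9: x=[-0.0422] v=[1.4583]
First v>=0 after going negative at step 9, time=1.8000

Answer: 1.8000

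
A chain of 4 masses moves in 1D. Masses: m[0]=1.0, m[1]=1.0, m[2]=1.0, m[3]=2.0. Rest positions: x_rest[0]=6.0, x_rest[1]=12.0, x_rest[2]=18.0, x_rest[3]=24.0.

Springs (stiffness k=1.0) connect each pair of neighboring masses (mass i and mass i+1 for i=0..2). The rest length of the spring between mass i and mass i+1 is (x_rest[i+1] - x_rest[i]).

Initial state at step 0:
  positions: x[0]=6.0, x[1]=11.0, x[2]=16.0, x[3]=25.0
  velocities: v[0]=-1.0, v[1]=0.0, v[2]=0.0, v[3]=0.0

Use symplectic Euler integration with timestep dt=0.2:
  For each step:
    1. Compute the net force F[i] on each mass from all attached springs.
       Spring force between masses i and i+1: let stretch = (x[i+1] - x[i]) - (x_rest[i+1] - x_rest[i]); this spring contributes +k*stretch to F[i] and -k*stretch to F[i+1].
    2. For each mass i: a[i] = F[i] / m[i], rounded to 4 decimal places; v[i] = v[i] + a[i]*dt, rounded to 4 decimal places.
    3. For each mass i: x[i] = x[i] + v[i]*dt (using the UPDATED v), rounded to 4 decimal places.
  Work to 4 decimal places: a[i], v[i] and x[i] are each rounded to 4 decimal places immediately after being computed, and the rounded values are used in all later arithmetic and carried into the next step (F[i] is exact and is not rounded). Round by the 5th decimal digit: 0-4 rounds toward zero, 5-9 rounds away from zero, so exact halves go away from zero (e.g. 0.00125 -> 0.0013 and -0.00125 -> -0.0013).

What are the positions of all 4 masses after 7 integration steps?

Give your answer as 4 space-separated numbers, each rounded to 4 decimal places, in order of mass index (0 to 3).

Answer: 4.0766 11.0922 18.8360 23.7976

Derivation:
Step 0: x=[6.0000 11.0000 16.0000 25.0000] v=[-1.0000 0.0000 0.0000 0.0000]
Step 1: x=[5.7600 11.0000 16.1600 24.9400] v=[-1.2000 0.0000 0.8000 -0.3000]
Step 2: x=[5.4896 10.9968 16.4648 24.8244] v=[-1.3520 -0.0160 1.5240 -0.5780]
Step 3: x=[5.1995 10.9920 16.8853 24.6616] v=[-1.4506 -0.0238 2.1023 -0.8140]
Step 4: x=[4.9011 10.9913 17.3811 24.4633] v=[-1.4921 -0.0036 2.4789 -0.9916]
Step 5: x=[4.6063 11.0026 17.9046 24.2433] v=[-1.4741 0.0563 2.6174 -1.0998]
Step 6: x=[4.3273 11.0341 18.4055 24.0166] v=[-1.3948 0.1574 2.5047 -1.1337]
Step 7: x=[4.0766 11.0922 18.8360 23.7976] v=[-1.2534 0.2903 2.1526 -1.0948]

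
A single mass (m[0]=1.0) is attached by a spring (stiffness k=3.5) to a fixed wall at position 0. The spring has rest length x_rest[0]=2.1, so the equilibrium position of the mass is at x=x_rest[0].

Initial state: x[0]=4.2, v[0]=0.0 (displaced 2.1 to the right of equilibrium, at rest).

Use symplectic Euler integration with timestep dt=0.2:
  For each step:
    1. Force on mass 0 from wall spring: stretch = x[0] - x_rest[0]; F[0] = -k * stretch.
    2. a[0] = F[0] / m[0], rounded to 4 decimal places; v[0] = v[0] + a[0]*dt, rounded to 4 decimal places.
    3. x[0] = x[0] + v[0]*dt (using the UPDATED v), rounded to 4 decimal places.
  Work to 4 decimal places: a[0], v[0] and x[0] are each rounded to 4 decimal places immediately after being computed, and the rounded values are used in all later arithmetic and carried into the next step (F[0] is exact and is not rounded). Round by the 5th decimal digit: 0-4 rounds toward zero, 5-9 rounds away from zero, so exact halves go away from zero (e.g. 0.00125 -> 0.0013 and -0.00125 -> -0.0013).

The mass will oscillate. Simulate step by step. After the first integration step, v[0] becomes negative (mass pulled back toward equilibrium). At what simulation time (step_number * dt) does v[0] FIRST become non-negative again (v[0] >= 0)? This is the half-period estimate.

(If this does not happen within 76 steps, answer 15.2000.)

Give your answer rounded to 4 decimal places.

Answer: 1.8000

Derivation:
Step 0: x=[4.2000] v=[0.0000]
Step 1: x=[3.9060] v=[-1.4700]
Step 2: x=[3.3592] v=[-2.7342]
Step 3: x=[2.6361] v=[-3.6156]
Step 4: x=[1.8379] v=[-3.9909]
Step 5: x=[1.0764] v=[-3.8074]
Step 6: x=[0.4582] v=[-3.0909]
Step 7: x=[0.0699] v=[-1.9416]
Step 8: x=[-0.0342] v=[-0.5205]
Step 9: x=[0.1605] v=[0.9734]
First v>=0 after going negative at step 9, time=1.8000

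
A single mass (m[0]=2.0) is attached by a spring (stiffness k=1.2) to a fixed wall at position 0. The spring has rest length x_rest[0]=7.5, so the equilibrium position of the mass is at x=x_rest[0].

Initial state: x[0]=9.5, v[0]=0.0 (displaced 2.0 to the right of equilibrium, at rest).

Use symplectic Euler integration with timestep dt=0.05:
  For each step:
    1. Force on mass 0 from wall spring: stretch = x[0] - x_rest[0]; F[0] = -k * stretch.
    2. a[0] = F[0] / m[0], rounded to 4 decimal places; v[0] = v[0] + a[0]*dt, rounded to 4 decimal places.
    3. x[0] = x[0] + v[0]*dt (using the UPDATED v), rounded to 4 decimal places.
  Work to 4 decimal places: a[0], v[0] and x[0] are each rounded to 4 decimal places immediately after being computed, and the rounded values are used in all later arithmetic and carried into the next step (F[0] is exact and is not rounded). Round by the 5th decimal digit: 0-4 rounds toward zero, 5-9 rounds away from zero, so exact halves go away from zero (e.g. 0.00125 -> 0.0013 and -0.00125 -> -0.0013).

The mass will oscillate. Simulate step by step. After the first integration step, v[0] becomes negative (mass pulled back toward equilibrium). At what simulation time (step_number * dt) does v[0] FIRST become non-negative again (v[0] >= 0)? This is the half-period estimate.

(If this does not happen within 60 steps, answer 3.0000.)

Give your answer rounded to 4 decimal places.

Step 0: x=[9.5000] v=[0.0000]
Step 1: x=[9.4970] v=[-0.0600]
Step 2: x=[9.4910] v=[-0.1199]
Step 3: x=[9.4820] v=[-0.1796]
Step 4: x=[9.4700] v=[-0.2391]
Step 5: x=[9.4551] v=[-0.2982]
Step 6: x=[9.4373] v=[-0.3569]
Step 7: x=[9.4166] v=[-0.4150]
Step 8: x=[9.3930] v=[-0.4725]
Step 9: x=[9.3665] v=[-0.5293]
Step 10: x=[9.3372] v=[-0.5853]
Step 11: x=[9.3052] v=[-0.6404]
Step 12: x=[9.2705] v=[-0.6946]
Step 13: x=[9.2331] v=[-0.7477]
Step 14: x=[9.1931] v=[-0.7997]
Step 15: x=[9.1506] v=[-0.8505]
Step 16: x=[9.1056] v=[-0.9000]
Step 17: x=[9.0582] v=[-0.9482]
Step 18: x=[9.0085] v=[-0.9949]
Step 19: x=[8.9565] v=[-1.0402]
Step 20: x=[8.9023] v=[-1.0839]
Step 21: x=[8.8460] v=[-1.1260]
Step 22: x=[8.7877] v=[-1.1664]
Step 23: x=[8.7275] v=[-1.2050]
Step 24: x=[8.6654] v=[-1.2418]
Step 25: x=[8.6016] v=[-1.2768]
Step 26: x=[8.5361] v=[-1.3099]
Step 27: x=[8.4691] v=[-1.3410]
Step 28: x=[8.4006] v=[-1.3701]
Step 29: x=[8.3307] v=[-1.3971]
Step 30: x=[8.2596] v=[-1.4220]
Step 31: x=[8.1874] v=[-1.4448]
Step 32: x=[8.1141] v=[-1.4654]
Step 33: x=[8.0399] v=[-1.4838]
Step 34: x=[7.9649] v=[-1.5000]
Step 35: x=[7.8892] v=[-1.5139]
Step 36: x=[7.8129] v=[-1.5256]
Step 37: x=[7.7362] v=[-1.5350]
Step 38: x=[7.6591] v=[-1.5421]
Step 39: x=[7.5818] v=[-1.5469]
Step 40: x=[7.5043] v=[-1.5494]
Step 41: x=[7.4268] v=[-1.5495]
Step 42: x=[7.3494] v=[-1.5473]
Step 43: x=[7.2723] v=[-1.5428]
Step 44: x=[7.1955] v=[-1.5360]
Step 45: x=[7.1192] v=[-1.5269]
Step 46: x=[7.0434] v=[-1.5155]
Step 47: x=[6.9683] v=[-1.5018]
Step 48: x=[6.8940] v=[-1.4859]
Step 49: x=[6.8206] v=[-1.4677]
Step 50: x=[6.7482] v=[-1.4473]
Step 51: x=[6.6770] v=[-1.4247]
Step 52: x=[6.6070] v=[-1.4000]
Step 53: x=[6.5383] v=[-1.3732]
Step 54: x=[6.4711] v=[-1.3444]
Step 55: x=[6.4054] v=[-1.3135]
Step 56: x=[6.3414] v=[-1.2807]
Step 57: x=[6.2791] v=[-1.2459]
Step 58: x=[6.2186] v=[-1.2093]
Step 59: x=[6.1601] v=[-1.1709]
Step 60: x=[6.1036] v=[-1.1307]
v[0] did not become non-negative within 60 steps; using fallback time=3.0000

Answer: 3.0000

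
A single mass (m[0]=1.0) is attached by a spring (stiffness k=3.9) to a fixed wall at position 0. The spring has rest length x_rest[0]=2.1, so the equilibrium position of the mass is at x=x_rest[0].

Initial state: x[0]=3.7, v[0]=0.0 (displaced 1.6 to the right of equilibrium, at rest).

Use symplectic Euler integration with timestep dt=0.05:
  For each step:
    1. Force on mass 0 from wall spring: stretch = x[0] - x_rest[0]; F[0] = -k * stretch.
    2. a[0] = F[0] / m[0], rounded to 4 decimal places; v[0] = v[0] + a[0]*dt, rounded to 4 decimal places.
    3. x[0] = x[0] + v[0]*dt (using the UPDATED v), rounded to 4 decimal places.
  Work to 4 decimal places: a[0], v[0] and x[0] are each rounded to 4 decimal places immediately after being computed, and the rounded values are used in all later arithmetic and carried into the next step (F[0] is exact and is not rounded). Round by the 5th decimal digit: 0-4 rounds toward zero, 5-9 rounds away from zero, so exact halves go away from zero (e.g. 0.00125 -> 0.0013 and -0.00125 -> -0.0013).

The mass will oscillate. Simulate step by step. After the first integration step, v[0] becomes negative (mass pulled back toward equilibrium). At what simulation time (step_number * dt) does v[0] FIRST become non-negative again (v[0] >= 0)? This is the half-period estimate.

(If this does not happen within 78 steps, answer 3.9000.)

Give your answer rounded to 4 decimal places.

Step 0: x=[3.7000] v=[0.0000]
Step 1: x=[3.6844] v=[-0.3120]
Step 2: x=[3.6534] v=[-0.6210]
Step 3: x=[3.6072] v=[-0.9239]
Step 4: x=[3.5463] v=[-1.2178]
Step 5: x=[3.4713] v=[-1.4998]
Step 6: x=[3.3829] v=[-1.7672]
Step 7: x=[3.2820] v=[-2.0174]
Step 8: x=[3.1696] v=[-2.2479]
Step 9: x=[3.0468] v=[-2.4565]
Step 10: x=[2.9147] v=[-2.6411]
Step 11: x=[2.7747] v=[-2.8000]
Step 12: x=[2.6281] v=[-2.9316]
Step 13: x=[2.4764] v=[-3.0346]
Step 14: x=[2.3210] v=[-3.1080]
Step 15: x=[2.1634] v=[-3.1511]
Step 16: x=[2.0052] v=[-3.1635]
Step 17: x=[1.8480] v=[-3.1450]
Step 18: x=[1.6932] v=[-3.0959]
Step 19: x=[1.5424] v=[-3.0166]
Step 20: x=[1.3970] v=[-2.9079]
Step 21: x=[1.2585] v=[-2.7708]
Step 22: x=[1.1282] v=[-2.6067]
Step 23: x=[1.0073] v=[-2.4172]
Step 24: x=[0.8971] v=[-2.2041]
Step 25: x=[0.7986] v=[-1.9695]
Step 26: x=[0.7128] v=[-1.7157]
Step 27: x=[0.6405] v=[-1.4452]
Step 28: x=[0.5825] v=[-1.1606]
Step 29: x=[0.5393] v=[-0.8647]
Step 30: x=[0.5113] v=[-0.5604]
Step 31: x=[0.4988] v=[-0.2506]
Step 32: x=[0.5019] v=[0.0616]
First v>=0 after going negative at step 32, time=1.6000

Answer: 1.6000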